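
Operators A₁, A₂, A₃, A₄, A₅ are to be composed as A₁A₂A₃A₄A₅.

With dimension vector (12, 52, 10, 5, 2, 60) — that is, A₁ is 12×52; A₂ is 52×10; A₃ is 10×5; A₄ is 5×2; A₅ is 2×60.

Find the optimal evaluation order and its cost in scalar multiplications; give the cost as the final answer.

3828

Adjacent pairs: A₁A₂ = 12·52·10 = 6240; A₂A₃ = 52·10·5 = 2600; A₃A₄ = 10·5·2 = 100; A₄A₅ = 5·2·60 = 600.
Length 3: A₁..A₃: k=1: 0+2600+12·52·5=5720; k=2: 6240+0+12·10·5=6840 → min 5720 | A₂..A₄: k=2: 0+100+52·10·2=1140; k=3: 2600+0+52·5·2=3120 → min 1140 | A₃..A₅: k=3: 0+600+10·5·60=3600; k=4: 100+0+10·2·60=1300 → min 1300.
Length 4: A₁..A₄: k=1: 0+1140+12·52·2=2388; k=2: 6240+100+12·10·2=6580; k=3: 5720+0+12·5·2=5840 → min 2388 | A₂..A₅: k=2: 0+1300+52·10·60=32500; k=3: 2600+600+52·5·60=18800; k=4: 1140+0+52·2·60=7380 → min 7380.
Length 5: A₁..A₅: k=1: 0+7380+12·52·60=44820; k=2: 6240+1300+12·10·60=14740; k=3: 5720+600+12·5·60=9920; k=4: 2388+0+12·2·60=3828 → min 3828.
Optimal parenthesization: ((A₁(A₂(A₃A₄)))A₅) with cost 3828.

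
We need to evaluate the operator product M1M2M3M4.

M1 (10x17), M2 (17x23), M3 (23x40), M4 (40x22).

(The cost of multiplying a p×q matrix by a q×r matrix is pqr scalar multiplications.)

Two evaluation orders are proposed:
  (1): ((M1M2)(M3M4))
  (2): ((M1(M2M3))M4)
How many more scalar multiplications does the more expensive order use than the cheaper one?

Order (1) = ((M1M2)(M3M4)): (M1M2): 10×17 by 17×23 → 10×23, cost 10·17·23 = 3910; (M3M4): 23×40 by 40×22 → 23×22, cost 23·40·22 = 20240; ((M1M2)(M3M4)): 10×23 by 23×22 → 10×22, cost 10·23·22 = 5060; cumulative 29210. Total 29210.
Order (2) = ((M1(M2M3))M4): (M2M3): 17×23 by 23×40 → 17×40, cost 17·23·40 = 15640; (M1(M2M3)): 10×17 by 17×40 → 10×40, cost 10·17·40 = 6800; cumulative 22440; ((M1(M2M3))M4): 10×40 by 40×22 → 10×22, cost 10·40·22 = 8800; cumulative 31240. Total 31240.
Difference: |29210 − 31240| = 2030.

2030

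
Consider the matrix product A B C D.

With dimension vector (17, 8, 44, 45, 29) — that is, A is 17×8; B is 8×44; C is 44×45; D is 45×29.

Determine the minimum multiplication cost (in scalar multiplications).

Adjacent pairs: AB = 17·8·44 = 5984; BC = 8·44·45 = 15840; CD = 44·45·29 = 57420.
Length 3: A..C: k=1: 0+15840+17·8·45=21960; k=2: 5984+0+17·44·45=39644 → min 21960 | B..D: k=2: 0+57420+8·44·29=67628; k=3: 15840+0+8·45·29=26280 → min 26280.
Length 4: A..D: k=1: 0+26280+17·8·29=30224; k=2: 5984+57420+17·44·29=85096; k=3: 21960+0+17·45·29=44145 → min 30224.
Optimal order: (A ((B C) D)) with cost 30224.

30224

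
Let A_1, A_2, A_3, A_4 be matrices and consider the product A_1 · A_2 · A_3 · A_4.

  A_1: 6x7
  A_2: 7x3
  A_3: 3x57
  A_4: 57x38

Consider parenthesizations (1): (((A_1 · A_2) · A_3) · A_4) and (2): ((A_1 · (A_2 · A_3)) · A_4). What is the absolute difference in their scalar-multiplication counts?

2439

Order (1) = (((A_1 · A_2) · A_3) · A_4): (A_1 · A_2): 6×7 by 7×3 → 6×3, cost 6·7·3 = 126; ((A_1 · A_2) · A_3): 6×3 by 3×57 → 6×57, cost 6·3·57 = 1026; cumulative 1152; (((A_1 · A_2) · A_3) · A_4): 6×57 by 57×38 → 6×38, cost 6·57·38 = 12996; cumulative 14148. Total 14148.
Order (2) = ((A_1 · (A_2 · A_3)) · A_4): (A_2 · A_3): 7×3 by 3×57 → 7×57, cost 7·3·57 = 1197; (A_1 · (A_2 · A_3)): 6×7 by 7×57 → 6×57, cost 6·7·57 = 2394; cumulative 3591; ((A_1 · (A_2 · A_3)) · A_4): 6×57 by 57×38 → 6×38, cost 6·57·38 = 12996; cumulative 16587. Total 16587.
Difference: |14148 − 16587| = 2439.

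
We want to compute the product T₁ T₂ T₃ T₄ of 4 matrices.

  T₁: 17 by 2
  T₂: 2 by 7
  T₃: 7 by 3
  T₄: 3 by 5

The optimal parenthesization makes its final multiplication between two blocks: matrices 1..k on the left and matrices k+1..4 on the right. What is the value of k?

1

Adjacent pairs: T₁T₂ = 17·2·7 = 238; T₂T₃ = 2·7·3 = 42; T₃T₄ = 7·3·5 = 105.
Length 3: T₁..T₃: k=1: 0+42+17·2·3=144; k=2: 238+0+17·7·3=595 → min 144 | T₂..T₄: k=2: 0+105+2·7·5=175; k=3: 42+0+2·3·5=72 → min 72.
Top-level splits: k=1: (T₁..T₁)·(T₂..T₄) → 0+72+17·2·5 = 242; k=2: (T₁..T₂)·(T₃..T₄) → 238+105+17·7·5 = 938; k=3: (T₁..T₃)·(T₄..T₄) → 144+0+17·3·5 = 399.
Best split is after T₁, i.e. k = 1.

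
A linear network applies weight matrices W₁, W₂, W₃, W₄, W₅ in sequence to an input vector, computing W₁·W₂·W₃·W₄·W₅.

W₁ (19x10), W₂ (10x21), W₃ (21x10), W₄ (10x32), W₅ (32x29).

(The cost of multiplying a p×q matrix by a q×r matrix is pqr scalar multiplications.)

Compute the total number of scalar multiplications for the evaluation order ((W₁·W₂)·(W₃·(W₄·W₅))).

30931

(W₁·W₂): 19×10 by 10×21 → 19×21, cost 19·10·21 = 3990
(W₄·W₅): 10×32 by 32×29 → 10×29, cost 10·32·29 = 9280
(W₃·(W₄·W₅)): 21×10 by 10×29 → 21×29, cost 21·10·29 = 6090; cumulative 15370
((W₁·W₂)·(W₃·(W₄·W₅))): 19×21 by 21×29 → 19×29, cost 19·21·29 = 11571; cumulative 30931
Total: 30931 scalar multiplications.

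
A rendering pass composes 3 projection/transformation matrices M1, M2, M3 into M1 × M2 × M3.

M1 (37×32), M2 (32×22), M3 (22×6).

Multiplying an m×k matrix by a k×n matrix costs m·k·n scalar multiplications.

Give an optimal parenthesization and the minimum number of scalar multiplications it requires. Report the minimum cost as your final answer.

11328

(M1 × (M2 × M3)): cost 11328.
((M1 × M2) × M3): cost 30932.
Optimal: (M1 × (M2 × M3)) with cost 11328.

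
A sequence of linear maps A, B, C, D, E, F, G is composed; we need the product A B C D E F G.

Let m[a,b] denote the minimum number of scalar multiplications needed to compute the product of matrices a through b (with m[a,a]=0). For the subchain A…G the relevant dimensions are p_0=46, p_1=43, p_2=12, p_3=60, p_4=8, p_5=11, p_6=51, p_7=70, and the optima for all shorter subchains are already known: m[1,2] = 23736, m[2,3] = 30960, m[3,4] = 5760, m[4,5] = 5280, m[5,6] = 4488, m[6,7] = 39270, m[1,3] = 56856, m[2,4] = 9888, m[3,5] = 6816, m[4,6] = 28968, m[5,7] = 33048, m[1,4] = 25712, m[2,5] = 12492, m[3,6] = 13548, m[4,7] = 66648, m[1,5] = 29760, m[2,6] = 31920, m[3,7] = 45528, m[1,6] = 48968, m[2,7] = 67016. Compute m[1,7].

84520

m[1,7] = min over k∈[1,6] of m[1,k]+m[k+1,7]+p_{0}·p_k·p_{7}.
k=1: 0 + 67016 + 46·43·70 = 205476; k=2: 23736 + 45528 + 46·12·70 = 107904; k=3: 56856 + 66648 + 46·60·70 = 316704; k=4: 25712 + 33048 + 46·8·70 = 84520; k=5: 29760 + 39270 + 46·11·70 = 104450; k=6: 48968 + 0 + 46·51·70 = 213188.
Minimum: 84520 at k=4.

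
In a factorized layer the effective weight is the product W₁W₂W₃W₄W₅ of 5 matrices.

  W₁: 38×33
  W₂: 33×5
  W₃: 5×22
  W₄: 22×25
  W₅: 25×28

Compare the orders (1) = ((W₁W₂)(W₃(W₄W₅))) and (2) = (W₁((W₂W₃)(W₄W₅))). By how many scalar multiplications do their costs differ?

Order (1) = ((W₁W₂)(W₃(W₄W₅))): (W₁W₂): 38×33 by 33×5 → 38×5, cost 38·33·5 = 6270; (W₄W₅): 22×25 by 25×28 → 22×28, cost 22·25·28 = 15400; (W₃(W₄W₅)): 5×22 by 22×28 → 5×28, cost 5·22·28 = 3080; cumulative 18480; ((W₁W₂)(W₃(W₄W₅))): 38×5 by 5×28 → 38×28, cost 38·5·28 = 5320; cumulative 30070. Total 30070.
Order (2) = (W₁((W₂W₃)(W₄W₅))): (W₂W₃): 33×5 by 5×22 → 33×22, cost 33·5·22 = 3630; (W₄W₅): 22×25 by 25×28 → 22×28, cost 22·25·28 = 15400; ((W₂W₃)(W₄W₅)): 33×22 by 22×28 → 33×28, cost 33·22·28 = 20328; cumulative 39358; (W₁((W₂W₃)(W₄W₅))): 38×33 by 33×28 → 38×28, cost 38·33·28 = 35112; cumulative 74470. Total 74470.
Difference: |30070 − 74470| = 44400.

44400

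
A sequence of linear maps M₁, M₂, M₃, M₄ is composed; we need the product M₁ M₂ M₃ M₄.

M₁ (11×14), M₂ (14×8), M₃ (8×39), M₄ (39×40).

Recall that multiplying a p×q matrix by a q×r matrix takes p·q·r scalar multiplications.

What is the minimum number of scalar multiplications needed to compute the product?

Adjacent pairs: M₁M₂ = 11·14·8 = 1232; M₂M₃ = 14·8·39 = 4368; M₃M₄ = 8·39·40 = 12480.
Length 3: M₁..M₃: k=1: 0+4368+11·14·39=10374; k=2: 1232+0+11·8·39=4664 → min 4664 | M₂..M₄: k=2: 0+12480+14·8·40=16960; k=3: 4368+0+14·39·40=26208 → min 16960.
Length 4: M₁..M₄: k=1: 0+16960+11·14·40=23120; k=2: 1232+12480+11·8·40=17232; k=3: 4664+0+11·39·40=21824 → min 17232.
Optimal order: ((M₁ M₂) (M₃ M₄)) with cost 17232.

17232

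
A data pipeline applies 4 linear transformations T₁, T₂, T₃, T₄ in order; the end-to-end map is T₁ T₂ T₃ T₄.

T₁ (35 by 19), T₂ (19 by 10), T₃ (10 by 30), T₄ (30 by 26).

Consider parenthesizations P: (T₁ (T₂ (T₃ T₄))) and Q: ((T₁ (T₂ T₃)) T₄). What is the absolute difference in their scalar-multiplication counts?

Order P = (T₁ (T₂ (T₃ T₄))): (T₃ T₄): 10×30 by 30×26 → 10×26, cost 10·30·26 = 7800; (T₂ (T₃ T₄)): 19×10 by 10×26 → 19×26, cost 19·10·26 = 4940; cumulative 12740; (T₁ (T₂ (T₃ T₄))): 35×19 by 19×26 → 35×26, cost 35·19·26 = 17290; cumulative 30030. Total 30030.
Order Q = ((T₁ (T₂ T₃)) T₄): (T₂ T₃): 19×10 by 10×30 → 19×30, cost 19·10·30 = 5700; (T₁ (T₂ T₃)): 35×19 by 19×30 → 35×30, cost 35·19·30 = 19950; cumulative 25650; ((T₁ (T₂ T₃)) T₄): 35×30 by 30×26 → 35×26, cost 35·30·26 = 27300; cumulative 52950. Total 52950.
Difference: |30030 − 52950| = 22920.

22920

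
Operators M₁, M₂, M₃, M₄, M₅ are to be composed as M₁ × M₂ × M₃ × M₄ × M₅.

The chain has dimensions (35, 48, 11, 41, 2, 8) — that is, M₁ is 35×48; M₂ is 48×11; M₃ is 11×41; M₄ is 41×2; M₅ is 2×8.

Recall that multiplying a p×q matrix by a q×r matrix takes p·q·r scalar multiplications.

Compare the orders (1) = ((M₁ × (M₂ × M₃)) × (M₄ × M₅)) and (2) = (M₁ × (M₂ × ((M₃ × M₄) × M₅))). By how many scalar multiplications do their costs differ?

83922

Order (1) = ((M₁ × (M₂ × M₃)) × (M₄ × M₅)): (M₂ × M₃): 48×11 by 11×41 → 48×41, cost 48·11·41 = 21648; (M₁ × (M₂ × M₃)): 35×48 by 48×41 → 35×41, cost 35·48·41 = 68880; cumulative 90528; (M₄ × M₅): 41×2 by 2×8 → 41×8, cost 41·2·8 = 656; ((M₁ × (M₂ × M₃)) × (M₄ × M₅)): 35×41 by 41×8 → 35×8, cost 35·41·8 = 11480; cumulative 102664. Total 102664.
Order (2) = (M₁ × (M₂ × ((M₃ × M₄) × M₅))): (M₃ × M₄): 11×41 by 41×2 → 11×2, cost 11·41·2 = 902; ((M₃ × M₄) × M₅): 11×2 by 2×8 → 11×8, cost 11·2·8 = 176; cumulative 1078; (M₂ × ((M₃ × M₄) × M₅)): 48×11 by 11×8 → 48×8, cost 48·11·8 = 4224; cumulative 5302; (M₁ × (M₂ × ((M₃ × M₄) × M₅))): 35×48 by 48×8 → 35×8, cost 35·48·8 = 13440; cumulative 18742. Total 18742.
Difference: |102664 − 18742| = 83922.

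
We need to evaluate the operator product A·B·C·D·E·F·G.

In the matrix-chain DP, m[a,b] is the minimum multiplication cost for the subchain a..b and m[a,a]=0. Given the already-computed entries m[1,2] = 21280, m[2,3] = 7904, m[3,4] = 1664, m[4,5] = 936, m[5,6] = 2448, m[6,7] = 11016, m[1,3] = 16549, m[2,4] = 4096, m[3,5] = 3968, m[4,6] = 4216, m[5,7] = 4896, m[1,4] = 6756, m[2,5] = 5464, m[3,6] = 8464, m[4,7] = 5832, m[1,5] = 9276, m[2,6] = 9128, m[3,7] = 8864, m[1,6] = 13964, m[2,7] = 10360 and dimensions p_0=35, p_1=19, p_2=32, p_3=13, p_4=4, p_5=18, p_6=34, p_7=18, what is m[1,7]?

m[1,7] = min over k∈[1,6] of m[1,k]+m[k+1,7]+p_{0}·p_k·p_{7}.
k=1: 0 + 10360 + 35·19·18 = 22330; k=2: 21280 + 8864 + 35·32·18 = 50304; k=3: 16549 + 5832 + 35·13·18 = 30571; k=4: 6756 + 4896 + 35·4·18 = 14172; k=5: 9276 + 11016 + 35·18·18 = 31632; k=6: 13964 + 0 + 35·34·18 = 35384.
Minimum: 14172 at k=4.

14172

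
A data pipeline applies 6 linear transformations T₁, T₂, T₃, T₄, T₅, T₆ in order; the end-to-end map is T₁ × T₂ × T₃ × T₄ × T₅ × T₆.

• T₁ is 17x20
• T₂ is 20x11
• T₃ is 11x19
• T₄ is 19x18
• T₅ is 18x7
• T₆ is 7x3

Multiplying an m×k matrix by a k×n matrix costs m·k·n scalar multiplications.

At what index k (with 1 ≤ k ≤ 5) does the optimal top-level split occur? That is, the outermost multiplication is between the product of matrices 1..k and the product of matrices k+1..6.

1

Adjacent pairs: T₁T₂ = 17·20·11 = 3740; T₂T₃ = 20·11·19 = 4180; T₃T₄ = 11·19·18 = 3762; T₄T₅ = 19·18·7 = 2394; T₅T₆ = 18·7·3 = 378.
Length 3: T₁..T₃: k=1: 0+4180+17·20·19=10640; k=2: 3740+0+17·11·19=7293 → min 7293 | T₂..T₄: k=2: 0+3762+20·11·18=7722; k=3: 4180+0+20·19·18=11020 → min 7722 | T₃..T₅: k=3: 0+2394+11·19·7=3857; k=4: 3762+0+11·18·7=5148 → min 3857 | T₄..T₆: k=4: 0+378+19·18·3=1404; k=5: 2394+0+19·7·3=2793 → min 1404.
Length 4: T₁..T₄: k=1: 0+7722+17·20·18=13842; k=2: 3740+3762+17·11·18=10868; k=3: 7293+0+17·19·18=13107 → min 10868 | T₂..T₅: k=2: 0+3857+20·11·7=5397; k=3: 4180+2394+20·19·7=9234; k=4: 7722+0+20·18·7=10242 → min 5397 | T₃..T₆: k=3: 0+1404+11·19·3=2031; k=4: 3762+378+11·18·3=4734; k=5: 3857+0+11·7·3=4088 → min 2031.
Length 5: T₁..T₅: k=1: 0+5397+17·20·7=7777; k=2: 3740+3857+17·11·7=8906; k=3: 7293+2394+17·19·7=11948; k=4: 10868+0+17·18·7=13010 → min 7777 | T₂..T₆: k=2: 0+2031+20·11·3=2691; k=3: 4180+1404+20·19·3=6724; k=4: 7722+378+20·18·3=9180; k=5: 5397+0+20·7·3=5817 → min 2691.
Top-level splits: k=1: (T₁..T₁)·(T₂..T₆) → 0+2691+17·20·3 = 3711; k=2: (T₁..T₂)·(T₃..T₆) → 3740+2031+17·11·3 = 6332; k=3: (T₁..T₃)·(T₄..T₆) → 7293+1404+17·19·3 = 9666; k=4: (T₁..T₄)·(T₅..T₆) → 10868+378+17·18·3 = 12164; k=5: (T₁..T₅)·(T₆..T₆) → 7777+0+17·7·3 = 8134.
Best split is after T₁, i.e. k = 1.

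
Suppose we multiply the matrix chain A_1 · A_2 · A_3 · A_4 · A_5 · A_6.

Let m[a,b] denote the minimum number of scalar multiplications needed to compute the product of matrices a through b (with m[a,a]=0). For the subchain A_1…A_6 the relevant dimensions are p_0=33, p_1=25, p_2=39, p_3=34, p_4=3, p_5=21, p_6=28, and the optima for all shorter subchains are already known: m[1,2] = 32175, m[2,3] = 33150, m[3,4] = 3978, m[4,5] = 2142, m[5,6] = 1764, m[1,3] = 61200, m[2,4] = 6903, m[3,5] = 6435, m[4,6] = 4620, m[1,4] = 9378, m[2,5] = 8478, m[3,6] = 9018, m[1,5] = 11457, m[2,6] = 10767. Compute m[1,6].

13914

m[1,6] = min over k∈[1,5] of m[1,k]+m[k+1,6]+p_{0}·p_k·p_{6}.
k=1: 0 + 10767 + 33·25·28 = 33867; k=2: 32175 + 9018 + 33·39·28 = 77229; k=3: 61200 + 4620 + 33·34·28 = 97236; k=4: 9378 + 1764 + 33·3·28 = 13914; k=5: 11457 + 0 + 33·21·28 = 30861.
Minimum: 13914 at k=4.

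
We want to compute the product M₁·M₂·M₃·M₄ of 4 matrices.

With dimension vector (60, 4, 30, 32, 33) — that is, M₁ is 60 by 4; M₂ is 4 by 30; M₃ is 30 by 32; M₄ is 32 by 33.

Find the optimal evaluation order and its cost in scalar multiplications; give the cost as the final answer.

Adjacent pairs: M₁M₂ = 60·4·30 = 7200; M₂M₃ = 4·30·32 = 3840; M₃M₄ = 30·32·33 = 31680.
Length 3: M₁..M₃: k=1: 0+3840+60·4·32=11520; k=2: 7200+0+60·30·32=64800 → min 11520 | M₂..M₄: k=2: 0+31680+4·30·33=35640; k=3: 3840+0+4·32·33=8064 → min 8064.
Length 4: M₁..M₄: k=1: 0+8064+60·4·33=15984; k=2: 7200+31680+60·30·33=98280; k=3: 11520+0+60·32·33=74880 → min 15984.
Optimal parenthesization: (M₁·((M₂·M₃)·M₄)) with cost 15984.

15984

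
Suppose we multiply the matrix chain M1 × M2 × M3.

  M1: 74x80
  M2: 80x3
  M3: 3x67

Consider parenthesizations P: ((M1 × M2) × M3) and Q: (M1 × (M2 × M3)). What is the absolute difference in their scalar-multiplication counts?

Order P = ((M1 × M2) × M3): (M1 × M2): 74×80 by 80×3 → 74×3, cost 74·80·3 = 17760; ((M1 × M2) × M3): 74×3 by 3×67 → 74×67, cost 74·3·67 = 14874; cumulative 32634. Total 32634.
Order Q = (M1 × (M2 × M3)): (M2 × M3): 80×3 by 3×67 → 80×67, cost 80·3·67 = 16080; (M1 × (M2 × M3)): 74×80 by 80×67 → 74×67, cost 74·80·67 = 396640; cumulative 412720. Total 412720.
Difference: |32634 − 412720| = 380086.

380086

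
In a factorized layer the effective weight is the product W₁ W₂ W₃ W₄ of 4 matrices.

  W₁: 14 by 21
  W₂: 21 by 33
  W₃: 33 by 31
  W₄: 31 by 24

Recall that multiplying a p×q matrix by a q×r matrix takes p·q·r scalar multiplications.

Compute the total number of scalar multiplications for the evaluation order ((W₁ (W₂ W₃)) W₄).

41013

(W₂ W₃): 21×33 by 33×31 → 21×31, cost 21·33·31 = 21483
(W₁ (W₂ W₃)): 14×21 by 21×31 → 14×31, cost 14·21·31 = 9114; cumulative 30597
((W₁ (W₂ W₃)) W₄): 14×31 by 31×24 → 14×24, cost 14·31·24 = 10416; cumulative 41013
Total: 41013 scalar multiplications.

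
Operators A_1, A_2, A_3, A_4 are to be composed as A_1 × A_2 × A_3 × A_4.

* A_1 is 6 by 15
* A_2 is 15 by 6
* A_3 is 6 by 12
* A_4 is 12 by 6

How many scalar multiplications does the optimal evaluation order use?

Adjacent pairs: A_1A_2 = 6·15·6 = 540; A_2A_3 = 15·6·12 = 1080; A_3A_4 = 6·12·6 = 432.
Length 3: A_1..A_3: k=1: 0+1080+6·15·12=2160; k=2: 540+0+6·6·12=972 → min 972 | A_2..A_4: k=2: 0+432+15·6·6=972; k=3: 1080+0+15·12·6=2160 → min 972.
Length 4: A_1..A_4: k=1: 0+972+6·15·6=1512; k=2: 540+432+6·6·6=1188; k=3: 972+0+6·12·6=1404 → min 1188.
Optimal order: ((A_1 × A_2) × (A_3 × A_4)) with cost 1188.

1188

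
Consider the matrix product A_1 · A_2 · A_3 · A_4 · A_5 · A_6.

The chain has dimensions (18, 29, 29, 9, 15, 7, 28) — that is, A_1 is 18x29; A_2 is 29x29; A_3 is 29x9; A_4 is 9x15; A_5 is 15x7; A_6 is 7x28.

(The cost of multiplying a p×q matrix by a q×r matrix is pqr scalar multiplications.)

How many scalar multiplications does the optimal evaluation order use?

Adjacent pairs: A_1A_2 = 18·29·29 = 15138; A_2A_3 = 29·29·9 = 7569; A_3A_4 = 29·9·15 = 3915; A_4A_5 = 9·15·7 = 945; A_5A_6 = 15·7·28 = 2940.
Length 3: A_1..A_3: k=1: 0+7569+18·29·9=12267; k=2: 15138+0+18·29·9=19836 → min 12267 | A_2..A_4: k=2: 0+3915+29·29·15=16530; k=3: 7569+0+29·9·15=11484 → min 11484 | A_3..A_5: k=3: 0+945+29·9·7=2772; k=4: 3915+0+29·15·7=6960 → min 2772 | A_4..A_6: k=4: 0+2940+9·15·28=6720; k=5: 945+0+9·7·28=2709 → min 2709.
Length 4: A_1..A_4: k=1: 0+11484+18·29·15=19314; k=2: 15138+3915+18·29·15=26883; k=3: 12267+0+18·9·15=14697 → min 14697 | A_2..A_5: k=2: 0+2772+29·29·7=8659; k=3: 7569+945+29·9·7=10341; k=4: 11484+0+29·15·7=14529 → min 8659 | A_3..A_6: k=3: 0+2709+29·9·28=10017; k=4: 3915+2940+29·15·28=19035; k=5: 2772+0+29·7·28=8456 → min 8456.
Length 5: A_1..A_5: k=1: 0+8659+18·29·7=12313; k=2: 15138+2772+18·29·7=21564; k=3: 12267+945+18·9·7=14346; k=4: 14697+0+18·15·7=16587 → min 12313 | A_2..A_6: k=2: 0+8456+29·29·28=32004; k=3: 7569+2709+29·9·28=17586; k=4: 11484+2940+29·15·28=26604; k=5: 8659+0+29·7·28=14343 → min 14343.
Length 6: A_1..A_6: k=1: 0+14343+18·29·28=28959; k=2: 15138+8456+18·29·28=38210; k=3: 12267+2709+18·9·28=19512; k=4: 14697+2940+18·15·28=25197; k=5: 12313+0+18·7·28=15841 → min 15841.
Optimal order: ((A_1 · (A_2 · (A_3 · (A_4 · A_5)))) · A_6) with cost 15841.

15841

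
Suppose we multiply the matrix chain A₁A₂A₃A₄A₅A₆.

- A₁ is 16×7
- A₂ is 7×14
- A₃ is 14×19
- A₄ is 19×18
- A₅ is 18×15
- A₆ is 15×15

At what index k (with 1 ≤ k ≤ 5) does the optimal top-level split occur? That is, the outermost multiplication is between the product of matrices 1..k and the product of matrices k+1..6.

Adjacent pairs: A₁A₂ = 16·7·14 = 1568; A₂A₃ = 7·14·19 = 1862; A₃A₄ = 14·19·18 = 4788; A₄A₅ = 19·18·15 = 5130; A₅A₆ = 18·15·15 = 4050.
Length 3: A₁..A₃: k=1: 0+1862+16·7·19=3990; k=2: 1568+0+16·14·19=5824 → min 3990 | A₂..A₄: k=2: 0+4788+7·14·18=6552; k=3: 1862+0+7·19·18=4256 → min 4256 | A₃..A₅: k=3: 0+5130+14·19·15=9120; k=4: 4788+0+14·18·15=8568 → min 8568 | A₄..A₆: k=4: 0+4050+19·18·15=9180; k=5: 5130+0+19·15·15=9405 → min 9180.
Length 4: A₁..A₄: k=1: 0+4256+16·7·18=6272; k=2: 1568+4788+16·14·18=10388; k=3: 3990+0+16·19·18=9462 → min 6272 | A₂..A₅: k=2: 0+8568+7·14·15=10038; k=3: 1862+5130+7·19·15=8987; k=4: 4256+0+7·18·15=6146 → min 6146 | A₃..A₆: k=3: 0+9180+14·19·15=13170; k=4: 4788+4050+14·18·15=12618; k=5: 8568+0+14·15·15=11718 → min 11718.
Length 5: A₁..A₅: k=1: 0+6146+16·7·15=7826; k=2: 1568+8568+16·14·15=13496; k=3: 3990+5130+16·19·15=13680; k=4: 6272+0+16·18·15=10592 → min 7826 | A₂..A₆: k=2: 0+11718+7·14·15=13188; k=3: 1862+9180+7·19·15=13037; k=4: 4256+4050+7·18·15=10196; k=5: 6146+0+7·15·15=7721 → min 7721.
Top-level splits: k=1: (A₁..A₁)·(A₂..A₆) → 0+7721+16·7·15 = 9401; k=2: (A₁..A₂)·(A₃..A₆) → 1568+11718+16·14·15 = 16646; k=3: (A₁..A₃)·(A₄..A₆) → 3990+9180+16·19·15 = 17730; k=4: (A₁..A₄)·(A₅..A₆) → 6272+4050+16·18·15 = 14642; k=5: (A₁..A₅)·(A₆..A₆) → 7826+0+16·15·15 = 11426.
Best split is after A₁, i.e. k = 1.

1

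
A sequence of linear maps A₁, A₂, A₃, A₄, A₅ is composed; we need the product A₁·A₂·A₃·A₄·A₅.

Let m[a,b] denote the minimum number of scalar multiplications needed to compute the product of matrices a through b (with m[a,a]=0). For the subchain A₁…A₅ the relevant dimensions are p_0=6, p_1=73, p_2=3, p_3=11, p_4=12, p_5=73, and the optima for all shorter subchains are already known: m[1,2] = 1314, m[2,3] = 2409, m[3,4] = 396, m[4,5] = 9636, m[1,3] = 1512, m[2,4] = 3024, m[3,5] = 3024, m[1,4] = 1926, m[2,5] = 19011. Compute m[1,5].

5652

m[1,5] = min over k∈[1,4] of m[1,k]+m[k+1,5]+p_{0}·p_k·p_{5}.
k=1: 0 + 19011 + 6·73·73 = 50985; k=2: 1314 + 3024 + 6·3·73 = 5652; k=3: 1512 + 9636 + 6·11·73 = 15966; k=4: 1926 + 0 + 6·12·73 = 7182.
Minimum: 5652 at k=2.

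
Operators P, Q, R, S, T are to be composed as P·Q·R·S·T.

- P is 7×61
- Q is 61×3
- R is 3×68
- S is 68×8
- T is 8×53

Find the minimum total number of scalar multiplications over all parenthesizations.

5298

Adjacent pairs: PQ = 7·61·3 = 1281; QR = 61·3·68 = 12444; RS = 3·68·8 = 1632; ST = 68·8·53 = 28832.
Length 3: P..R: k=1: 0+12444+7·61·68=41480; k=2: 1281+0+7·3·68=2709 → min 2709 | Q..S: k=2: 0+1632+61·3·8=3096; k=3: 12444+0+61·68·8=45628 → min 3096 | R..T: k=3: 0+28832+3·68·53=39644; k=4: 1632+0+3·8·53=2904 → min 2904.
Length 4: P..S: k=1: 0+3096+7·61·8=6512; k=2: 1281+1632+7·3·8=3081; k=3: 2709+0+7·68·8=6517 → min 3081 | Q..T: k=2: 0+2904+61·3·53=12603; k=3: 12444+28832+61·68·53=261120; k=4: 3096+0+61·8·53=28960 → min 12603.
Length 5: P..T: k=1: 0+12603+7·61·53=35234; k=2: 1281+2904+7·3·53=5298; k=3: 2709+28832+7·68·53=56769; k=4: 3081+0+7·8·53=6049 → min 5298.
Optimal order: ((P·Q)·((R·S)·T)) with cost 5298.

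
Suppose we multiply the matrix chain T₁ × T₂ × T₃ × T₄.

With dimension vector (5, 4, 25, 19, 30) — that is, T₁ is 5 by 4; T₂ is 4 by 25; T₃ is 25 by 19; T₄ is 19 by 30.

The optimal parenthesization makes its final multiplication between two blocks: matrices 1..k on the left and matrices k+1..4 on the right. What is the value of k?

1

Adjacent pairs: T₁T₂ = 5·4·25 = 500; T₂T₃ = 4·25·19 = 1900; T₃T₄ = 25·19·30 = 14250.
Length 3: T₁..T₃: k=1: 0+1900+5·4·19=2280; k=2: 500+0+5·25·19=2875 → min 2280 | T₂..T₄: k=2: 0+14250+4·25·30=17250; k=3: 1900+0+4·19·30=4180 → min 4180.
Top-level splits: k=1: (T₁..T₁)·(T₂..T₄) → 0+4180+5·4·30 = 4780; k=2: (T₁..T₂)·(T₃..T₄) → 500+14250+5·25·30 = 18500; k=3: (T₁..T₃)·(T₄..T₄) → 2280+0+5·19·30 = 5130.
Best split is after T₁, i.e. k = 1.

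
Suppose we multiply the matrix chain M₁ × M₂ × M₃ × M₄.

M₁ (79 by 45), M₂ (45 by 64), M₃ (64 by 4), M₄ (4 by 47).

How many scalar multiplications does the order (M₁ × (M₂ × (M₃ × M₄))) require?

314477

(M₃ × M₄): 64×4 by 4×47 → 64×47, cost 64·4·47 = 12032
(M₂ × (M₃ × M₄)): 45×64 by 64×47 → 45×47, cost 45·64·47 = 135360; cumulative 147392
(M₁ × (M₂ × (M₃ × M₄))): 79×45 by 45×47 → 79×47, cost 79·45·47 = 167085; cumulative 314477
Total: 314477 scalar multiplications.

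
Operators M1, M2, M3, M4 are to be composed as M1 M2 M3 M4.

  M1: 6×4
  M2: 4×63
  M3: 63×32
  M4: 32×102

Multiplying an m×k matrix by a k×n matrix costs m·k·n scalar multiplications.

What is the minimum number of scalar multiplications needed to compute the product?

23568

Adjacent pairs: M1M2 = 6·4·63 = 1512; M2M3 = 4·63·32 = 8064; M3M4 = 63·32·102 = 205632.
Length 3: M1..M3: k=1: 0+8064+6·4·32=8832; k=2: 1512+0+6·63·32=13608 → min 8832 | M2..M4: k=2: 0+205632+4·63·102=231336; k=3: 8064+0+4·32·102=21120 → min 21120.
Length 4: M1..M4: k=1: 0+21120+6·4·102=23568; k=2: 1512+205632+6·63·102=245700; k=3: 8832+0+6·32·102=28416 → min 23568.
Optimal order: (M1 ((M2 M3) M4)) with cost 23568.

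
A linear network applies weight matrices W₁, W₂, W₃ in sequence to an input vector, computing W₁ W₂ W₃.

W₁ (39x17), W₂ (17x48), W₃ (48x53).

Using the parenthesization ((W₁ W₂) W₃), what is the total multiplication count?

131040

(W₁ W₂): 39×17 by 17×48 → 39×48, cost 39·17·48 = 31824
((W₁ W₂) W₃): 39×48 by 48×53 → 39×53, cost 39·48·53 = 99216; cumulative 131040
Total: 131040 scalar multiplications.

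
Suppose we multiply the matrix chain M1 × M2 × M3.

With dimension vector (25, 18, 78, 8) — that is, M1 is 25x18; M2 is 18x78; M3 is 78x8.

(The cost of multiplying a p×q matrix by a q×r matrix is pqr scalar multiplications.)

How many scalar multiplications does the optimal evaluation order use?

Order (M1 × (M2 × M3)): (M2 × M3): 18×78 by 78×8 → 18×8, cost 18·78·8 = 11232; (M1 × (M2 × M3)): 25×18 by 18×8 → 25×8, cost 25·18·8 = 3600; cumulative 14832. Total 14832.
Order ((M1 × M2) × M3): (M1 × M2): 25×18 by 18×78 → 25×78, cost 25·18·78 = 35100; ((M1 × M2) × M3): 25×78 by 78×8 → 25×8, cost 25·78·8 = 15600; cumulative 50700. Total 50700.
Minimum: 14832.

14832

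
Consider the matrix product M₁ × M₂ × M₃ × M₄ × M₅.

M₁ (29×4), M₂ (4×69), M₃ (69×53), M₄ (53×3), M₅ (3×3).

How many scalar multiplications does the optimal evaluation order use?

Adjacent pairs: M₁M₂ = 29·4·69 = 8004; M₂M₃ = 4·69·53 = 14628; M₃M₄ = 69·53·3 = 10971; M₄M₅ = 53·3·3 = 477.
Length 3: M₁..M₃: k=1: 0+14628+29·4·53=20776; k=2: 8004+0+29·69·53=114057 → min 20776 | M₂..M₄: k=2: 0+10971+4·69·3=11799; k=3: 14628+0+4·53·3=15264 → min 11799 | M₃..M₅: k=3: 0+477+69·53·3=11448; k=4: 10971+0+69·3·3=11592 → min 11448.
Length 4: M₁..M₄: k=1: 0+11799+29·4·3=12147; k=2: 8004+10971+29·69·3=24978; k=3: 20776+0+29·53·3=25387 → min 12147 | M₂..M₅: k=2: 0+11448+4·69·3=12276; k=3: 14628+477+4·53·3=15741; k=4: 11799+0+4·3·3=11835 → min 11835.
Length 5: M₁..M₅: k=1: 0+11835+29·4·3=12183; k=2: 8004+11448+29·69·3=25455; k=3: 20776+477+29·53·3=25864; k=4: 12147+0+29·3·3=12408 → min 12183.
Optimal order: (M₁ × ((M₂ × (M₃ × M₄)) × M₅)) with cost 12183.

12183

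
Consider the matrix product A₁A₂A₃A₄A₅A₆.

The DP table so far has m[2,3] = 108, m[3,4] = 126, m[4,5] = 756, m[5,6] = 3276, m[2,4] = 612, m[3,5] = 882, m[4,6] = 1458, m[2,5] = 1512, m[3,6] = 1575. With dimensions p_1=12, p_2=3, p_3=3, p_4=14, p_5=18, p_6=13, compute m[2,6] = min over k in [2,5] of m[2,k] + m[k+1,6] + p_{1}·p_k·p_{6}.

2034

m[2,6] = min over k∈[2,5] of m[2,k]+m[k+1,6]+p_{1}·p_k·p_{6}.
k=2: 0 + 1575 + 12·3·13 = 2043; k=3: 108 + 1458 + 12·3·13 = 2034; k=4: 612 + 3276 + 12·14·13 = 6072; k=5: 1512 + 0 + 12·18·13 = 4320.
Minimum: 2034 at k=3.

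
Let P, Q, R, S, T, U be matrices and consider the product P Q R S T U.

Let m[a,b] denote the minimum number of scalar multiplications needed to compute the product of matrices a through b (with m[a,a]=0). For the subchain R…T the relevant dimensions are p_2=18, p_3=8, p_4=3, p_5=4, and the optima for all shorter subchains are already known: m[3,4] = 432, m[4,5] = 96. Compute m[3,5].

m[3,5] = min over k∈[3,4] of m[3,k]+m[k+1,5]+p_{2}·p_k·p_{5}.
k=3: 0 + 96 + 18·8·4 = 672; k=4: 432 + 0 + 18·3·4 = 648.
Minimum: 648 at k=4.

648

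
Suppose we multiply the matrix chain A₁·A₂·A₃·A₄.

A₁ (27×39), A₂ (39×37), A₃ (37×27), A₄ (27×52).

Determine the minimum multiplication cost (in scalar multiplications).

Adjacent pairs: A₁A₂ = 27·39·37 = 38961; A₂A₃ = 39·37·27 = 38961; A₃A₄ = 37·27·52 = 51948.
Length 3: A₁..A₃: k=1: 0+38961+27·39·27=67392; k=2: 38961+0+27·37·27=65934 → min 65934 | A₂..A₄: k=2: 0+51948+39·37·52=126984; k=3: 38961+0+39·27·52=93717 → min 93717.
Length 4: A₁..A₄: k=1: 0+93717+27·39·52=148473; k=2: 38961+51948+27·37·52=142857; k=3: 65934+0+27·27·52=103842 → min 103842.
Optimal order: (((A₁·A₂)·A₃)·A₄) with cost 103842.

103842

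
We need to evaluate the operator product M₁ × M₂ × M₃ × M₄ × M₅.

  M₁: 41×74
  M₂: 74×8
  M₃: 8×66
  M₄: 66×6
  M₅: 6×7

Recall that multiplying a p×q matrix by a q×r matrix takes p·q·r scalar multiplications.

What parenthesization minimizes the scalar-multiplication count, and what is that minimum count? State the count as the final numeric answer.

Adjacent pairs: M₁M₂ = 41·74·8 = 24272; M₂M₃ = 74·8·66 = 39072; M₃M₄ = 8·66·6 = 3168; M₄M₅ = 66·6·7 = 2772.
Length 3: M₁..M₃: k=1: 0+39072+41·74·66=239316; k=2: 24272+0+41·8·66=45920 → min 45920 | M₂..M₄: k=2: 0+3168+74·8·6=6720; k=3: 39072+0+74·66·6=68376 → min 6720 | M₃..M₅: k=3: 0+2772+8·66·7=6468; k=4: 3168+0+8·6·7=3504 → min 3504.
Length 4: M₁..M₄: k=1: 0+6720+41·74·6=24924; k=2: 24272+3168+41·8·6=29408; k=3: 45920+0+41·66·6=62156 → min 24924 | M₂..M₅: k=2: 0+3504+74·8·7=7648; k=3: 39072+2772+74·66·7=76032; k=4: 6720+0+74·6·7=9828 → min 7648.
Length 5: M₁..M₅: k=1: 0+7648+41·74·7=28886; k=2: 24272+3504+41·8·7=30072; k=3: 45920+2772+41·66·7=67634; k=4: 24924+0+41·6·7=26646 → min 26646.
Optimal parenthesization: ((M₁ × (M₂ × (M₃ × M₄))) × M₅) with cost 26646.

26646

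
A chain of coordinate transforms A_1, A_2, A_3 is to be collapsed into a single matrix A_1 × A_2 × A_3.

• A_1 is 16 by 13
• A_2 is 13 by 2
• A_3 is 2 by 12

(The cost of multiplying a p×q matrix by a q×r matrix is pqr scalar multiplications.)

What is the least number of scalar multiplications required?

800

Order (A_1 × (A_2 × A_3)): (A_2 × A_3): 13×2 by 2×12 → 13×12, cost 13·2·12 = 312; (A_1 × (A_2 × A_3)): 16×13 by 13×12 → 16×12, cost 16·13·12 = 2496; cumulative 2808. Total 2808.
Order ((A_1 × A_2) × A_3): (A_1 × A_2): 16×13 by 13×2 → 16×2, cost 16·13·2 = 416; ((A_1 × A_2) × A_3): 16×2 by 2×12 → 16×12, cost 16·2·12 = 384; cumulative 800. Total 800.
Minimum: 800.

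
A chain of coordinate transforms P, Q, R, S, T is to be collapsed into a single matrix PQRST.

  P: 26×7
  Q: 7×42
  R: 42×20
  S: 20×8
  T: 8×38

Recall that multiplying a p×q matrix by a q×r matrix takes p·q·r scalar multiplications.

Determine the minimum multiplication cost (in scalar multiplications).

Adjacent pairs: PQ = 26·7·42 = 7644; QR = 7·42·20 = 5880; RS = 42·20·8 = 6720; ST = 20·8·38 = 6080.
Length 3: P..R: k=1: 0+5880+26·7·20=9520; k=2: 7644+0+26·42·20=29484 → min 9520 | Q..S: k=2: 0+6720+7·42·8=9072; k=3: 5880+0+7·20·8=7000 → min 7000 | R..T: k=3: 0+6080+42·20·38=38000; k=4: 6720+0+42·8·38=19488 → min 19488.
Length 4: P..S: k=1: 0+7000+26·7·8=8456; k=2: 7644+6720+26·42·8=23100; k=3: 9520+0+26·20·8=13680 → min 8456 | Q..T: k=2: 0+19488+7·42·38=30660; k=3: 5880+6080+7·20·38=17280; k=4: 7000+0+7·8·38=9128 → min 9128.
Length 5: P..T: k=1: 0+9128+26·7·38=16044; k=2: 7644+19488+26·42·38=68628; k=3: 9520+6080+26·20·38=35360; k=4: 8456+0+26·8·38=16360 → min 16044.
Optimal order: (P(((QR)S)T)) with cost 16044.

16044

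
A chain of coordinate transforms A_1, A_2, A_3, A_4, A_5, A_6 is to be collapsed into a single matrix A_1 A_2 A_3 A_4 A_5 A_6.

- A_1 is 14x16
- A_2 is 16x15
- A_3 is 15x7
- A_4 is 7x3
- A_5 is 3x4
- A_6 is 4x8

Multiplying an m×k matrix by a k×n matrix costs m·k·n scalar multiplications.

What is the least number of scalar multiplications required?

Adjacent pairs: A_1A_2 = 14·16·15 = 3360; A_2A_3 = 16·15·7 = 1680; A_3A_4 = 15·7·3 = 315; A_4A_5 = 7·3·4 = 84; A_5A_6 = 3·4·8 = 96.
Length 3: A_1..A_3: k=1: 0+1680+14·16·7=3248; k=2: 3360+0+14·15·7=4830 → min 3248 | A_2..A_4: k=2: 0+315+16·15·3=1035; k=3: 1680+0+16·7·3=2016 → min 1035 | A_3..A_5: k=3: 0+84+15·7·4=504; k=4: 315+0+15·3·4=495 → min 495 | A_4..A_6: k=4: 0+96+7·3·8=264; k=5: 84+0+7·4·8=308 → min 264.
Length 4: A_1..A_4: k=1: 0+1035+14·16·3=1707; k=2: 3360+315+14·15·3=4305; k=3: 3248+0+14·7·3=3542 → min 1707 | A_2..A_5: k=2: 0+495+16·15·4=1455; k=3: 1680+84+16·7·4=2212; k=4: 1035+0+16·3·4=1227 → min 1227 | A_3..A_6: k=3: 0+264+15·7·8=1104; k=4: 315+96+15·3·8=771; k=5: 495+0+15·4·8=975 → min 771.
Length 5: A_1..A_5: k=1: 0+1227+14·16·4=2123; k=2: 3360+495+14·15·4=4695; k=3: 3248+84+14·7·4=3724; k=4: 1707+0+14·3·4=1875 → min 1875 | A_2..A_6: k=2: 0+771+16·15·8=2691; k=3: 1680+264+16·7·8=2840; k=4: 1035+96+16·3·8=1515; k=5: 1227+0+16·4·8=1739 → min 1515.
Length 6: A_1..A_6: k=1: 0+1515+14·16·8=3307; k=2: 3360+771+14·15·8=5811; k=3: 3248+264+14·7·8=4296; k=4: 1707+96+14·3·8=2139; k=5: 1875+0+14·4·8=2323 → min 2139.
Optimal order: ((A_1 (A_2 (A_3 A_4))) (A_5 A_6)) with cost 2139.

2139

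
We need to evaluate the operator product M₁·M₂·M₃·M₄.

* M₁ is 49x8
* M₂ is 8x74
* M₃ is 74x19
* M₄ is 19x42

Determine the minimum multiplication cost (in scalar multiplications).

34096

Adjacent pairs: M₁M₂ = 49·8·74 = 29008; M₂M₃ = 8·74·19 = 11248; M₃M₄ = 74·19·42 = 59052.
Length 3: M₁..M₃: k=1: 0+11248+49·8·19=18696; k=2: 29008+0+49·74·19=97902 → min 18696 | M₂..M₄: k=2: 0+59052+8·74·42=83916; k=3: 11248+0+8·19·42=17632 → min 17632.
Length 4: M₁..M₄: k=1: 0+17632+49·8·42=34096; k=2: 29008+59052+49·74·42=240352; k=3: 18696+0+49·19·42=57798 → min 34096.
Optimal order: (M₁·((M₂·M₃)·M₄)) with cost 34096.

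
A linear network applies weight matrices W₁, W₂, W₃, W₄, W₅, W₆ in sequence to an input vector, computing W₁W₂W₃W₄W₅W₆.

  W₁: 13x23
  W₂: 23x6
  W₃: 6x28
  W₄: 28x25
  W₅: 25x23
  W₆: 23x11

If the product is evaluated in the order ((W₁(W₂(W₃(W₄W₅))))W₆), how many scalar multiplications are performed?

(W₄W₅): 28×25 by 25×23 → 28×23, cost 28·25·23 = 16100
(W₃(W₄W₅)): 6×28 by 28×23 → 6×23, cost 6·28·23 = 3864; cumulative 19964
(W₂(W₃(W₄W₅))): 23×6 by 6×23 → 23×23, cost 23·6·23 = 3174; cumulative 23138
(W₁(W₂(W₃(W₄W₅)))): 13×23 by 23×23 → 13×23, cost 13·23·23 = 6877; cumulative 30015
((W₁(W₂(W₃(W₄W₅))))W₆): 13×23 by 23×11 → 13×11, cost 13·23·11 = 3289; cumulative 33304
Total: 33304 scalar multiplications.

33304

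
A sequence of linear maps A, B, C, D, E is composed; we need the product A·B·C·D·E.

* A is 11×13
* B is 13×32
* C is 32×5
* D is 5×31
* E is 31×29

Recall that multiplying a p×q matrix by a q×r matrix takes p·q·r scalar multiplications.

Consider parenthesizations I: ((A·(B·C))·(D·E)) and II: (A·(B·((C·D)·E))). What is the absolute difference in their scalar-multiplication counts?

Order I = ((A·(B·C))·(D·E)): (B·C): 13×32 by 32×5 → 13×5, cost 13·32·5 = 2080; (A·(B·C)): 11×13 by 13×5 → 11×5, cost 11·13·5 = 715; cumulative 2795; (D·E): 5×31 by 31×29 → 5×29, cost 5·31·29 = 4495; ((A·(B·C))·(D·E)): 11×5 by 5×29 → 11×29, cost 11·5·29 = 1595; cumulative 8885. Total 8885.
Order II = (A·(B·((C·D)·E))): (C·D): 32×5 by 5×31 → 32×31, cost 32·5·31 = 4960; ((C·D)·E): 32×31 by 31×29 → 32×29, cost 32·31·29 = 28768; cumulative 33728; (B·((C·D)·E)): 13×32 by 32×29 → 13×29, cost 13·32·29 = 12064; cumulative 45792; (A·(B·((C·D)·E))): 11×13 by 13×29 → 11×29, cost 11·13·29 = 4147; cumulative 49939. Total 49939.
Difference: |8885 − 49939| = 41054.

41054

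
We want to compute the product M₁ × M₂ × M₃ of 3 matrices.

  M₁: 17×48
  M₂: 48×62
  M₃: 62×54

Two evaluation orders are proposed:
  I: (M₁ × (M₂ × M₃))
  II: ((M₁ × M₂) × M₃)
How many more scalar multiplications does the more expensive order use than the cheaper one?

Order I = (M₁ × (M₂ × M₃)): (M₂ × M₃): 48×62 by 62×54 → 48×54, cost 48·62·54 = 160704; (M₁ × (M₂ × M₃)): 17×48 by 48×54 → 17×54, cost 17·48·54 = 44064; cumulative 204768. Total 204768.
Order II = ((M₁ × M₂) × M₃): (M₁ × M₂): 17×48 by 48×62 → 17×62, cost 17·48·62 = 50592; ((M₁ × M₂) × M₃): 17×62 by 62×54 → 17×54, cost 17·62·54 = 56916; cumulative 107508. Total 107508.
Difference: |204768 − 107508| = 97260.

97260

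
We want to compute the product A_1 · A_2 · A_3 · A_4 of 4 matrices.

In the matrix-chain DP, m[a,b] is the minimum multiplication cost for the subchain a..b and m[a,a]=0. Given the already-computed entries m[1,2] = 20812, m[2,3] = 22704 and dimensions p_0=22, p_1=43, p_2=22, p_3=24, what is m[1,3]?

m[1,3] = min over k∈[1,2] of m[1,k]+m[k+1,3]+p_{0}·p_k·p_{3}.
k=1: 0 + 22704 + 22·43·24 = 45408; k=2: 20812 + 0 + 22·22·24 = 32428.
Minimum: 32428 at k=2.

32428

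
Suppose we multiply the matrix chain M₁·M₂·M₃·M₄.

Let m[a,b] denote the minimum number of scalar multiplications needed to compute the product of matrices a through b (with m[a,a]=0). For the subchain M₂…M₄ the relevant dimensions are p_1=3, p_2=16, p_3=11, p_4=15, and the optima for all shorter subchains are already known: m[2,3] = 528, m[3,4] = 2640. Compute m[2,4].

1023

m[2,4] = min over k∈[2,3] of m[2,k]+m[k+1,4]+p_{1}·p_k·p_{4}.
k=2: 0 + 2640 + 3·16·15 = 3360; k=3: 528 + 0 + 3·11·15 = 1023.
Minimum: 1023 at k=3.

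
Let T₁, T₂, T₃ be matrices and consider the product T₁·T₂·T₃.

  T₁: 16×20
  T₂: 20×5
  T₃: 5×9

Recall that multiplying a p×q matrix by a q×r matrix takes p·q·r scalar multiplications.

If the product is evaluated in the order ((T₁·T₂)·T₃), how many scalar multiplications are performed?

2320

(T₁·T₂): 16×20 by 20×5 → 16×5, cost 16·20·5 = 1600
((T₁·T₂)·T₃): 16×5 by 5×9 → 16×9, cost 16·5·9 = 720; cumulative 2320
Total: 2320 scalar multiplications.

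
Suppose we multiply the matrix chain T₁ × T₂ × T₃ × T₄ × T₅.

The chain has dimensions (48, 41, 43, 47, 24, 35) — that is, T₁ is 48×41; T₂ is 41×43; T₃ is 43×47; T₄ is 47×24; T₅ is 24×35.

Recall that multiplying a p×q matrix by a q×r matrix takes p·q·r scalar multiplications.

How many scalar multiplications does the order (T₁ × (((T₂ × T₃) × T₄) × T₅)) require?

232429

(T₂ × T₃): 41×43 by 43×47 → 41×47, cost 41·43·47 = 82861
((T₂ × T₃) × T₄): 41×47 by 47×24 → 41×24, cost 41·47·24 = 46248; cumulative 129109
(((T₂ × T₃) × T₄) × T₅): 41×24 by 24×35 → 41×35, cost 41·24·35 = 34440; cumulative 163549
(T₁ × (((T₂ × T₃) × T₄) × T₅)): 48×41 by 41×35 → 48×35, cost 48·41·35 = 68880; cumulative 232429
Total: 232429 scalar multiplications.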